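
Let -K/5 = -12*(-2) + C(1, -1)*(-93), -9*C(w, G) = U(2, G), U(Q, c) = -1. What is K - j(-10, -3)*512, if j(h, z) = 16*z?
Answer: 73523/3 ≈ 24508.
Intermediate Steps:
C(w, G) = ⅑ (C(w, G) = -⅑*(-1) = ⅑)
K = -205/3 (K = -5*(-12*(-2) + (⅑)*(-93)) = -5*(24 - 31/3) = -5*41/3 = -205/3 ≈ -68.333)
K - j(-10, -3)*512 = -205/3 - 16*(-3)*512 = -205/3 - (-48)*512 = -205/3 - 1*(-24576) = -205/3 + 24576 = 73523/3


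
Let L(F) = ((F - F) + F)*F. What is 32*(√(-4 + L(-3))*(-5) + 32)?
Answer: 1024 - 160*√5 ≈ 666.23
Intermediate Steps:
L(F) = F² (L(F) = (0 + F)*F = F*F = F²)
32*(√(-4 + L(-3))*(-5) + 32) = 32*(√(-4 + (-3)²)*(-5) + 32) = 32*(√(-4 + 9)*(-5) + 32) = 32*(√5*(-5) + 32) = 32*(-5*√5 + 32) = 32*(32 - 5*√5) = 1024 - 160*√5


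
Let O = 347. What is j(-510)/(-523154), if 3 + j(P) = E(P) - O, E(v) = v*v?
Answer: -129875/261577 ≈ -0.49651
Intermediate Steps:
E(v) = v²
j(P) = -350 + P² (j(P) = -3 + (P² - 1*347) = -3 + (P² - 347) = -3 + (-347 + P²) = -350 + P²)
j(-510)/(-523154) = (-350 + (-510)²)/(-523154) = (-350 + 260100)*(-1/523154) = 259750*(-1/523154) = -129875/261577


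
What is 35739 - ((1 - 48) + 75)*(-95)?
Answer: 38399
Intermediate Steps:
35739 - ((1 - 48) + 75)*(-95) = 35739 - (-47 + 75)*(-95) = 35739 - 28*(-95) = 35739 - 1*(-2660) = 35739 + 2660 = 38399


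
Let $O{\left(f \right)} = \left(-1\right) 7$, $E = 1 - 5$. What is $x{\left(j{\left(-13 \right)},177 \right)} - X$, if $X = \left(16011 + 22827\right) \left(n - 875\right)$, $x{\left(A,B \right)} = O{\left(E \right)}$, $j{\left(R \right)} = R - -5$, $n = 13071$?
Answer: $-473668255$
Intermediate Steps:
$j{\left(R \right)} = 5 + R$ ($j{\left(R \right)} = R + 5 = 5 + R$)
$E = -4$
$O{\left(f \right)} = -7$
$x{\left(A,B \right)} = -7$
$X = 473668248$ ($X = \left(16011 + 22827\right) \left(13071 - 875\right) = 38838 \cdot 12196 = 473668248$)
$x{\left(j{\left(-13 \right)},177 \right)} - X = -7 - 473668248 = -473668255$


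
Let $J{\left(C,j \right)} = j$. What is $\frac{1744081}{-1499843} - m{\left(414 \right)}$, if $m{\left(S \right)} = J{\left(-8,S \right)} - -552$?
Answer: $- \frac{1450592419}{1499843} \approx -967.16$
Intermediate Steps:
$m{\left(S \right)} = 552 + S$ ($m{\left(S \right)} = S - -552 = S + 552 = 552 + S$)
$\frac{1744081}{-1499843} - m{\left(414 \right)} = \frac{1744081}{-1499843} - \left(552 + 414\right) = 1744081 \left(- \frac{1}{1499843}\right) - 966 = - \frac{1744081}{1499843} - 966 = - \frac{1450592419}{1499843}$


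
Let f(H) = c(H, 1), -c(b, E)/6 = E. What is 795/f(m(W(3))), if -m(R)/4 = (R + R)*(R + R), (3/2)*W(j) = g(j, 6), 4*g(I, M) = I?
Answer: -265/2 ≈ -132.50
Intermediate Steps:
g(I, M) = I/4
W(j) = j/6 (W(j) = 2*(j/4)/3 = j/6)
c(b, E) = -6*E
m(R) = -16*R² (m(R) = -4*(R + R)*(R + R) = -4*2*R*2*R = -16*R²)
f(H) = -6 (f(H) = -6*1 = -6)
795/f(m(W(3))) = 795/(-6) = 795*(-⅙) = -265/2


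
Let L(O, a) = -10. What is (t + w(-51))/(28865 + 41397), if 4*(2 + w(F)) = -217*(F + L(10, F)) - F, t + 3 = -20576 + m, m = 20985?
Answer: 1863/35131 ≈ 0.053030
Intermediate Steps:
t = 406 (t = -3 + (-20576 + 20985) = -3 + 409 = 406)
w(F) = 1081/2 - 109*F/2 (w(F) = -2 + (-217*(F - 10) - F)/4 = -2 + (-217*(-10 + F) - F)/4 = -2 + ((2170 - 217*F) - F)/4 = -2 + (2170 - 218*F)/4 = -2 + (1085/2 - 109*F/2) = 1081/2 - 109*F/2)
(t + w(-51))/(28865 + 41397) = (406 + (1081/2 - 109/2*(-51)))/(28865 + 41397) = (406 + (1081/2 + 5559/2))/70262 = (406 + 3320)*(1/70262) = 3726*(1/70262) = 1863/35131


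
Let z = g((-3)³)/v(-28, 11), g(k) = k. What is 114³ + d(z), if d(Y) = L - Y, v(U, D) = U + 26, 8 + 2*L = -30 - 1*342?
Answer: 2962681/2 ≈ 1.4813e+6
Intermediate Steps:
L = -190 (L = -4 + (-30 - 1*342)/2 = -4 + (-30 - 342)/2 = -4 + (½)*(-372) = -4 - 186 = -190)
v(U, D) = 26 + U
z = 27/2 (z = (-3)³/(26 - 28) = -27/(-2) = -27*(-½) = 27/2 ≈ 13.500)
d(Y) = -190 - Y
114³ + d(z) = 114³ + (-190 - 1*27/2) = 1481544 + (-190 - 27/2) = 1481544 - 407/2 = 2962681/2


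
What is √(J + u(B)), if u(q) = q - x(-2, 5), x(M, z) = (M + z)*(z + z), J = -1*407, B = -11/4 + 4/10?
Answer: I*√43935/10 ≈ 20.961*I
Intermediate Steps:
B = -47/20 (B = -11*¼ + 4*(⅒) = -11/4 + ⅖ = -47/20 ≈ -2.3500)
J = -407
x(M, z) = 2*z*(M + z) (x(M, z) = (M + z)*(2*z) = 2*z*(M + z))
u(q) = -30 + q (u(q) = q - 2*5*(-2 + 5) = q - 2*5*3 = q - 1*30 = q - 30 = -30 + q)
√(J + u(B)) = √(-407 + (-30 - 47/20)) = √(-407 - 647/20) = √(-8787/20) = I*√43935/10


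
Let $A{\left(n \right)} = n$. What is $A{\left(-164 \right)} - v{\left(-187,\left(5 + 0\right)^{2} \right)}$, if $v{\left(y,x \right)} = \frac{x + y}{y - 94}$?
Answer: $- \frac{46246}{281} \approx -164.58$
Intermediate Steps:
$v{\left(y,x \right)} = \frac{x + y}{-94 + y}$
$A{\left(-164 \right)} - v{\left(-187,\left(5 + 0\right)^{2} \right)} = -164 - \frac{\left(5 + 0\right)^{2} - 187}{-94 - 187} = -164 - \frac{5^{2} - 187}{-281} = -164 - - \frac{25 - 187}{281} = -164 - \left(- \frac{1}{281}\right) \left(-162\right) = -164 - \frac{162}{281} = - \frac{46246}{281}$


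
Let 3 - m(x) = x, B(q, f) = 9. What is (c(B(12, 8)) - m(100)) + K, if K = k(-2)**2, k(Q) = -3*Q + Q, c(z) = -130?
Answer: -17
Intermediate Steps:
m(x) = 3 - x
k(Q) = -2*Q
K = 16 (K = (-2*(-2))**2 = 4**2 = 16)
(c(B(12, 8)) - m(100)) + K = (-130 - (3 - 1*100)) + 16 = (-130 - (3 - 100)) + 16 = (-130 - 1*(-97)) + 16 = (-130 + 97) + 16 = -33 + 16 = -17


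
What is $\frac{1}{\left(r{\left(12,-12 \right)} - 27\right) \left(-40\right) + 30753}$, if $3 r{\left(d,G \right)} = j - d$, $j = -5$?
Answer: $\frac{3}{96179} \approx 3.1192 \cdot 10^{-5}$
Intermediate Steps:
$r{\left(d,G \right)} = - \frac{5}{3} - \frac{d}{3}$ ($r{\left(d,G \right)} = \frac{-5 - d}{3} = - \frac{5}{3} - \frac{d}{3}$)
$\frac{1}{\left(r{\left(12,-12 \right)} - 27\right) \left(-40\right) + 30753} = \frac{1}{\left(\left(- \frac{5}{3} - 4\right) - 27\right) \left(-40\right) + 30753} = \frac{1}{\left(- \frac{17}{3} - 27\right) \left(-40\right) + 30753} = \frac{1}{\left(- \frac{98}{3}\right) \left(-40\right) + 30753} = \frac{1}{\frac{3920}{3} + 30753} = \frac{1}{\frac{96179}{3}} = \frac{3}{96179}$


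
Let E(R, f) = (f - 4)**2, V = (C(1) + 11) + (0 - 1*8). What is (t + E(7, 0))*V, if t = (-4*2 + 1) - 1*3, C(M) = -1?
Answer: 12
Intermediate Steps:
V = 2 (V = (-1 + 11) + (0 - 1*8) = 10 + (0 - 8) = 10 - 8 = 2)
E(R, f) = (-4 + f)**2
t = -10 (t = (-8 + 1) - 3 = -7 - 3 = -10)
(t + E(7, 0))*V = (-10 + (-4 + 0)**2)*2 = (-10 + (-4)**2)*2 = (-10 + 16)*2 = 6*2 = 12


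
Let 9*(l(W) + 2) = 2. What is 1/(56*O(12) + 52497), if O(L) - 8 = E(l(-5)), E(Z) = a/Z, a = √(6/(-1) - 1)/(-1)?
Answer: 211780/11212719883 - 126*I*√7/11212719883 ≈ 1.8887e-5 - 2.9731e-8*I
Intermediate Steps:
a = -I*√7 (a = √(6*(-1) - 1)*(-1) = √(-6 - 1)*(-1) = √(-7)*(-1) = (I*√7)*(-1) = -I*√7 ≈ -2.6458*I)
l(W) = -16/9 (l(W) = -2 + (⅑)*2 = -2 + 2/9 = -16/9)
E(Z) = -I*√7/Z (E(Z) = (-I*√7)/Z = -I*√7/Z)
O(L) = 8 + 9*I*√7/16 (O(L) = 8 - I*√7/(-16/9) = 8 - 1*I*√7*(-9/16) = 8 + 9*I*√7/16)
1/(56*O(12) + 52497) = 1/(56*(8 + 9*I*√7/16) + 52497) = 1/((448 + 63*I*√7/2) + 52497) = 1/(52945 + 63*I*√7/2)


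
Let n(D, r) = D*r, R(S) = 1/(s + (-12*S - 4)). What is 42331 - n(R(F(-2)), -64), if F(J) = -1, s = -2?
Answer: 127025/3 ≈ 42342.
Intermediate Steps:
R(S) = 1/(-6 - 12*S) (R(S) = 1/(-2 + (-12*S - 4)) = 1/(-2 + (-4 - 12*S)) = 1/(-6 - 12*S))
42331 - n(R(F(-2)), -64) = 42331 - (-1/(6 + 12*(-1)))*(-64) = 42331 - (-1/(6 - 12))*(-64) = 42331 - (-1/(-6))*(-64) = 42331 - (-1*(-⅙))*(-64) = 42331 - (-64)/6 = 42331 - 1*(-32/3) = 42331 + 32/3 = 127025/3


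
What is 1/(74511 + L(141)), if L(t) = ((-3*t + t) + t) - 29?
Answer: 1/74341 ≈ 1.3452e-5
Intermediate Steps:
L(t) = -29 - t (L(t) = (-2*t + t) - 29 = -t - 29 = -29 - t)
1/(74511 + L(141)) = 1/(74511 + (-29 - 1*141)) = 1/(74511 + (-29 - 141)) = 1/(74511 - 170) = 1/74341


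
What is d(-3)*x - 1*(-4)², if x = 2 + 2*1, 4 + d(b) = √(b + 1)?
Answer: -32 + 4*I*√2 ≈ -32.0 + 5.6569*I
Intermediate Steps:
d(b) = -4 + √(1 + b) (d(b) = -4 + √(b + 1) = -4 + √(1 + b))
x = 4 (x = 2 + 2 = 4)
d(-3)*x - 1*(-4)² = (-4 + √(1 - 3))*4 - 1*(-4)² = (-4 + √(-2))*4 - 1*16 = (-4 + I*√2)*4 - 16 = (-16 + 4*I*√2) - 16 = -32 + 4*I*√2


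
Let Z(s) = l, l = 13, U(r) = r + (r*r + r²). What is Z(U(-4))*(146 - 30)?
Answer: 1508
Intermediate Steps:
U(r) = r + 2*r² (U(r) = r + (r² + r²) = r + 2*r²)
Z(s) = 13
Z(U(-4))*(146 - 30) = 13*(146 - 30) = 13*116 = 1508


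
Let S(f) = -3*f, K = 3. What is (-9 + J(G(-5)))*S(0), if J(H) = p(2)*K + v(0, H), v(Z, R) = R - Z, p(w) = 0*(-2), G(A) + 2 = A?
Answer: 0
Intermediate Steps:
G(A) = -2 + A
p(w) = 0
J(H) = H (J(H) = 0*3 + (H - 1*0) = 0 + (H + 0) = 0 + H = H)
(-9 + J(G(-5)))*S(0) = (-9 + (-2 - 5))*(-3*0) = (-9 - 7)*0 = -16*0 = 0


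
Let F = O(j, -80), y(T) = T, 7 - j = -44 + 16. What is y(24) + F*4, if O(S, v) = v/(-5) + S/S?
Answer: 92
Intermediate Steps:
j = 35 (j = 7 - (-44 + 16) = 7 - 1*(-28) = 7 + 28 = 35)
O(S, v) = 1 - v/5 (O(S, v) = v*(-⅕) + 1 = -v/5 + 1 = 1 - v/5)
F = 17 (F = 1 - ⅕*(-80) = 1 + 16 = 17)
y(24) + F*4 = 24 + 17*4 = 24 + 68 = 92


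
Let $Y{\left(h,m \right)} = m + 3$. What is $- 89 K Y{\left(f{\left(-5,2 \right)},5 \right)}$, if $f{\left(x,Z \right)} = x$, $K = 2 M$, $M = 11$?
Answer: $-15664$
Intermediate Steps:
$K = 22$ ($K = 2 \cdot 11 = 22$)
$Y{\left(h,m \right)} = 3 + m$
$- 89 K Y{\left(f{\left(-5,2 \right)},5 \right)} = \left(-89\right) 22 \left(3 + 5\right) = \left(-1958\right) 8 = -15664$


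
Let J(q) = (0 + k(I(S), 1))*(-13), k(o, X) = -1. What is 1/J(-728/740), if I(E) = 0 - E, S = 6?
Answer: 1/13 ≈ 0.076923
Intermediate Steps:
I(E) = -E
J(q) = 13 (J(q) = (0 - 1)*(-13) = -1*(-13) = 13)
1/J(-728/740) = 1/13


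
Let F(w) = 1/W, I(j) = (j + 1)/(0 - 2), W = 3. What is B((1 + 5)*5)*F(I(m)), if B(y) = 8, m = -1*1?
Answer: 8/3 ≈ 2.6667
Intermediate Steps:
m = -1
I(j) = -½ - j/2 (I(j) = (1 + j)/(-2) = (1 + j)*(-½) = -½ - j/2)
F(w) = ⅓ (F(w) = 1/3 = ⅓)
B((1 + 5)*5)*F(I(m)) = 8*(⅓) = 8/3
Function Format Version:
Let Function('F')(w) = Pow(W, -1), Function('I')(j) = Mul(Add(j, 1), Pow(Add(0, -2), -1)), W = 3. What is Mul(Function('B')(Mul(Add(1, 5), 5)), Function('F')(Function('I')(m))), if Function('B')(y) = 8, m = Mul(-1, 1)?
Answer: Rational(8, 3) ≈ 2.6667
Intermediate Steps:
m = -1
Function('I')(j) = Add(Rational(-1, 2), Mul(Rational(-1, 2), j)) (Function('I')(j) = Mul(Add(1, j), Pow(-2, -1)) = Mul(Add(1, j), Rational(-1, 2)) = Add(Rational(-1, 2), Mul(Rational(-1, 2), j)))
Function('F')(w) = Rational(1, 3) (Function('F')(w) = Pow(3, -1) = Rational(1, 3))
Mul(Function('B')(Mul(Add(1, 5), 5)), Function('F')(Function('I')(m))) = Mul(8, Rational(1, 3)) = Rational(8, 3)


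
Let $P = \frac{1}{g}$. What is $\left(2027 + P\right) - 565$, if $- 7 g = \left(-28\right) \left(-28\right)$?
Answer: $\frac{163743}{112} \approx 1462.0$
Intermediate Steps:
$g = -112$ ($g = - \frac{\left(-28\right) \left(-28\right)}{7} = \left(- \frac{1}{7}\right) 784 = -112$)
$P = - \frac{1}{112}$ ($P = \frac{1}{-112} = - \frac{1}{112} \approx -0.0089286$)
$\left(2027 + P\right) - 565 = \left(2027 - \frac{1}{112}\right) - 565 = \frac{227023}{112} - 565 = \frac{163743}{112}$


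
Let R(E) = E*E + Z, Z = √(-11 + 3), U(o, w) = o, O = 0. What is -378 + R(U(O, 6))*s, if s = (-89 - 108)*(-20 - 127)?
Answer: -378 + 57918*I*√2 ≈ -378.0 + 81908.0*I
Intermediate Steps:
Z = 2*I*√2 (Z = √(-8) = 2*I*√2 ≈ 2.8284*I)
R(E) = E² + 2*I*√2 (R(E) = E*E + 2*I*√2 = E² + 2*I*√2)
s = 28959 (s = -197*(-147) = 28959)
-378 + R(U(O, 6))*s = -378 + (0² + 2*I*√2)*28959 = -378 + (0 + 2*I*√2)*28959 = -378 + (2*I*√2)*28959 = -378 + 57918*I*√2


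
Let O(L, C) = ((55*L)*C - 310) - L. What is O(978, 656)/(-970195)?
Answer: -35284952/970195 ≈ -36.369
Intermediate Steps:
O(L, C) = -310 - L + 55*C*L (O(L, C) = (55*C*L - 310) - L = (-310 + 55*C*L) - L = -310 - L + 55*C*L)
O(978, 656)/(-970195) = (-310 - 1*978 + 55*656*978)/(-970195) = (-310 - 978 + 35286240)*(-1/970195) = 35284952*(-1/970195) = -35284952/970195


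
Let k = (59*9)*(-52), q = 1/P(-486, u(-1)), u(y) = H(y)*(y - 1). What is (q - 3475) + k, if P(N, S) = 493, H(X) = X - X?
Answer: -15325890/493 ≈ -31087.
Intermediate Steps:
H(X) = 0
u(y) = 0 (u(y) = 0*(y - 1) = 0*(-1 + y) = 0)
q = 1/493 ≈ 0.0020284
k = -27612 (k = 531*(-52) = -27612)
(q - 3475) + k = (1/493 - 3475) - 27612 = -1713174/493 - 27612 = -15325890/493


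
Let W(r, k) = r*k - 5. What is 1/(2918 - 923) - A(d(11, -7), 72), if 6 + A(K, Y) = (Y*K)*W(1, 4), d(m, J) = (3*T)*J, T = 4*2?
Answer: -24119549/1995 ≈ -12090.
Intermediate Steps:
T = 8
W(r, k) = -5 + k*r (W(r, k) = k*r - 5 = -5 + k*r)
d(m, J) = 24*J (d(m, J) = (3*8)*J = 24*J)
A(K, Y) = -6 - K*Y (A(K, Y) = -6 + (Y*K)*(-5 + 4*1) = -6 + (K*Y)*(-5 + 4) = -6 + (K*Y)*(-1) = -6 - K*Y)
1/(2918 - 923) - A(d(11, -7), 72) = 1/(2918 - 923) - (-6 - 1*24*(-7)*72) = 1/1995 - (-6 - 1*(-168)*72) = 1/1995 - (-6 + 12096) = 1/1995 - 1*12090 = 1/1995 - 12090 = -24119549/1995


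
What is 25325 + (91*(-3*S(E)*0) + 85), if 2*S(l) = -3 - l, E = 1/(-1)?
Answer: 25410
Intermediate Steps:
E = -1
S(l) = -3/2 - l/2 (S(l) = (-3 - l)/2 = -3/2 - l/2)
25325 + (91*(-3*S(E)*0) + 85) = 25325 + (91*(-3*(-3/2 - ½*(-1))*0) + 85) = 25325 + (91*(-3*(-3/2 + ½)*0) + 85) = 25325 + (91*(-3*(-1)*0) + 85) = 25325 + (91*(3*0) + 85) = 25325 + (91*0 + 85) = 25325 + (0 + 85) = 25325 + 85 = 25410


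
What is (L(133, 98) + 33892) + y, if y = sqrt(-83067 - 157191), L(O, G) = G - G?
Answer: 33892 + I*sqrt(240258) ≈ 33892.0 + 490.16*I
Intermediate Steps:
L(O, G) = 0
y = I*sqrt(240258) (y = sqrt(-240258) = I*sqrt(240258) ≈ 490.16*I)
(L(133, 98) + 33892) + y = (0 + 33892) + I*sqrt(240258) = 33892 + I*sqrt(240258)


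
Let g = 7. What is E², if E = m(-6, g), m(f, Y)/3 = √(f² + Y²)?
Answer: 765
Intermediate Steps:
m(f, Y) = 3*√(Y² + f²) (m(f, Y) = 3*√(f² + Y²) = 3*√(Y² + f²))
E = 3*√85 (E = 3*√(7² + (-6)²) = 3*√(49 + 36) = 3*√85 ≈ 27.659)
E² = (3*√85)² = 765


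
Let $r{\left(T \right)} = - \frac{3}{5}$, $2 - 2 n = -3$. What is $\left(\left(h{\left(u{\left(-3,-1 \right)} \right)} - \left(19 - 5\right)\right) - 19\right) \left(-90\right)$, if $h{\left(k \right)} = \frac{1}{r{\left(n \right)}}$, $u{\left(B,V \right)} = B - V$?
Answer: $3120$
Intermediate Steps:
$n = \frac{5}{2}$ ($n = 1 - - \frac{3}{2} = 1 + \frac{3}{2} = \frac{5}{2} \approx 2.5$)
$r{\left(T \right)} = - \frac{3}{5}$ ($r{\left(T \right)} = \left(-3\right) \frac{1}{5} = - \frac{3}{5}$)
$h{\left(k \right)} = - \frac{5}{3}$ ($h{\left(k \right)} = \frac{1}{- \frac{3}{5}} = - \frac{5}{3}$)
$\left(\left(h{\left(u{\left(-3,-1 \right)} \right)} - \left(19 - 5\right)\right) - 19\right) \left(-90\right) = \left(\left(- \frac{5}{3} - \left(19 - 5\right)\right) - 19\right) \left(-90\right) = \left(\left(- \frac{5}{3} - 14\right) - 19\right) \left(-90\right) = \left(- \frac{47}{3} - 19\right) \left(-90\right) = \left(- \frac{104}{3}\right) \left(-90\right) = 3120$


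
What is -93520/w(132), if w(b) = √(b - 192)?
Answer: 9352*I*√15/3 ≈ 12073.0*I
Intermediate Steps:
w(b) = √(-192 + b)
-93520/w(132) = -93520/√(-192 + 132) = -93520*(-I*√15/30) = -(-9352)*I*√15/3 = 9352*I*√15/3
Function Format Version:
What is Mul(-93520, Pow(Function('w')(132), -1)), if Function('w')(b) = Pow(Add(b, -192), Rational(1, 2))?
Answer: Mul(Rational(9352, 3), I, Pow(15, Rational(1, 2))) ≈ Mul(12073., I)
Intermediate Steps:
Function('w')(b) = Pow(Add(-192, b), Rational(1, 2))
Mul(-93520, Pow(Function('w')(132), -1)) = Mul(-93520, Pow(Pow(Add(-192, 132), Rational(1, 2)), -1)) = Mul(-93520, Pow(Pow(-60, Rational(1, 2)), -1)) = Mul(-93520, Pow(Mul(2, I, Pow(15, Rational(1, 2))), -1)) = Mul(-93520, Mul(Rational(-1, 30), I, Pow(15, Rational(1, 2)))) = Mul(Rational(9352, 3), I, Pow(15, Rational(1, 2)))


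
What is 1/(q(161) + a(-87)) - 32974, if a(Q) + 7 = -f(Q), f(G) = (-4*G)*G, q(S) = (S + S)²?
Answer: -4416966221/133953 ≈ -32974.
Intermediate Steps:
q(S) = 4*S² (q(S) = (2*S)² = 4*S²)
f(G) = -4*G²
a(Q) = -7 + 4*Q² (a(Q) = -7 - (-4)*Q² = -7 + 4*Q²)
1/(q(161) + a(-87)) - 32974 = 1/(4*161² + (-7 + 4*(-87)²)) - 32974 = 1/(4*25921 + (-7 + 4*7569)) - 32974 = 1/(103684 + (-7 + 30276)) - 32974 = 1/(103684 + 30269) - 32974 = 1/133953 - 32974 = -4416966221/133953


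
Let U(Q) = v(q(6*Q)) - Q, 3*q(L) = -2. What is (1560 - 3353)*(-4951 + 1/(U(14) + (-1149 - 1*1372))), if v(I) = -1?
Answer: 22512436441/2536 ≈ 8.8771e+6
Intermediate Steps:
q(L) = -⅔ (q(L) = (⅓)*(-2) = -⅔)
U(Q) = -1 - Q
(1560 - 3353)*(-4951 + 1/(U(14) + (-1149 - 1*1372))) = (1560 - 3353)*(-4951 + 1/((-1 - 1*14) + (-1149 - 1*1372))) = -1793*(-4951 + 1/((-1 - 14) + (-1149 - 1372))) = -1793*(-4951 + 1/(-15 - 2521)) = -1793*(-4951 + 1/(-2536)) = -1793*(-4951 - 1/2536) = -1793*(-12555737/2536) = 22512436441/2536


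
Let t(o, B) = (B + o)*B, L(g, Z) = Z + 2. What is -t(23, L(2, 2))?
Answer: -108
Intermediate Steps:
L(g, Z) = 2 + Z
t(o, B) = B*(B + o)
-t(23, L(2, 2)) = -(2 + 2)*((2 + 2) + 23) = -4*(4 + 23) = -4*27 = -1*108 = -108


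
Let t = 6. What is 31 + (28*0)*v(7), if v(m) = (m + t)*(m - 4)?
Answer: 31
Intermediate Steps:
v(m) = (-4 + m)*(6 + m) (v(m) = (m + 6)*(m - 4) = (6 + m)*(-4 + m) = (-4 + m)*(6 + m))
31 + (28*0)*v(7) = 31 + (28*0)*(-24 + 7² + 2*7) = 31 + 0*(-24 + 49 + 14) = 31 + 0*39 = 31 + 0 = 31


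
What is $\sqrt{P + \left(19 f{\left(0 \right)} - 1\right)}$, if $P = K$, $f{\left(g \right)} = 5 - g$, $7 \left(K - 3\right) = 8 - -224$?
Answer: $\frac{\sqrt{6377}}{7} \approx 11.408$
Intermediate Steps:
$K = \frac{253}{7}$ ($K = 3 + \frac{8 - -224}{7} = 3 + \frac{8 + 224}{7} = 3 + \frac{1}{7} \cdot 232 = 3 + \frac{232}{7} = \frac{253}{7} \approx 36.143$)
$P = \frac{253}{7} \approx 36.143$
$\sqrt{P + \left(19 f{\left(0 \right)} - 1\right)} = \sqrt{\frac{253}{7} - \left(1 - 19 \left(5 - 0\right)\right)} = \sqrt{\frac{253}{7} - \left(1 - 19 \left(5 + 0\right)\right)} = \sqrt{\frac{253}{7} + \left(19 \cdot 5 - 1\right)} = \sqrt{\frac{253}{7} + \left(95 - 1\right)} = \sqrt{\frac{253}{7} + 94} = \sqrt{\frac{911}{7}} = \frac{\sqrt{6377}}{7}$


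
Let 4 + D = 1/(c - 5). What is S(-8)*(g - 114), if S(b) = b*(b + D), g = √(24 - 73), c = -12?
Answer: -186960/17 + 11480*I/17 ≈ -10998.0 + 675.29*I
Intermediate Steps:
g = 7*I (g = √(-49) = 7*I ≈ 7.0*I)
D = -69/17 (D = -4 + 1/(-12 - 5) = -4 + 1/(-17) = -4 - 1/17 = -69/17 ≈ -4.0588)
S(b) = b*(-69/17 + b) (S(b) = b*(b - 69/17) = b*(-69/17 + b))
S(-8)*(g - 114) = ((1/17)*(-8)*(-69 + 17*(-8)))*(7*I - 114) = ((1/17)*(-8)*(-69 - 136))*(-114 + 7*I) = ((1/17)*(-8)*(-205))*(-114 + 7*I) = 1640*(-114 + 7*I)/17 = -186960/17 + 11480*I/17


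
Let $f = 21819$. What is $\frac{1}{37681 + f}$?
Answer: $\frac{1}{59500} \approx 1.6807 \cdot 10^{-5}$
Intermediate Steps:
$\frac{1}{37681 + f} = \frac{1}{37681 + 21819} = \frac{1}{59500}$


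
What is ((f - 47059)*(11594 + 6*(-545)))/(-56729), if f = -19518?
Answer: 554186948/56729 ≈ 9769.0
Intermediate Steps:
((f - 47059)*(11594 + 6*(-545)))/(-56729) = ((-19518 - 47059)*(11594 + 6*(-545)))/(-56729) = -66577*(11594 - 3270)*(-1/56729) = -66577*8324*(-1/56729) = -554186948*(-1/56729) = 554186948/56729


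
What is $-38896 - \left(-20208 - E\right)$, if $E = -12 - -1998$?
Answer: $-16702$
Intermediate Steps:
$E = 1986$ ($E = -12 + 1998 = 1986$)
$-38896 - \left(-20208 - E\right) = -38896 - \left(-20208 - 1986\right) = -38896 - -22194 = -38896 + 22194 = -16702$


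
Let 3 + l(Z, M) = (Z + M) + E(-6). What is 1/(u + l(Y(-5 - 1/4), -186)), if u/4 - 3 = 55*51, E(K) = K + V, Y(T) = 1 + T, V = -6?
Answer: 4/44107 ≈ 9.0689e-5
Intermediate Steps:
E(K) = -6 + K (E(K) = K - 6 = -6 + K)
l(Z, M) = -15 + M + Z (l(Z, M) = -3 + ((Z + M) + (-6 - 6)) = -3 + ((M + Z) - 12) = -3 + (-12 + M + Z) = -15 + M + Z)
u = 11232 (u = 12 + 4*(55*51) = 12 + 4*2805 = 12 + 11220 = 11232)
1/(u + l(Y(-5 - 1/4), -186)) = 1/(11232 + (-15 - 186 + (1 + (-5 - 1/4)))) = 1/(11232 + (-15 - 186 + (1 + (-5 - 1*¼)))) = 1/(11232 + (-15 - 186 + (1 + (-5 - ¼)))) = 1/(11232 + (-15 - 186 + (1 - 21/4))) = 1/(11232 + (-15 - 186 - 17/4)) = 1/(11232 - 821/4) = 1/(44107/4) = 4/44107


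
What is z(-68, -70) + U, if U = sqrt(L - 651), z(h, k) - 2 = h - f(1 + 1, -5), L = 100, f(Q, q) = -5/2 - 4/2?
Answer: -123/2 + I*sqrt(551) ≈ -61.5 + 23.473*I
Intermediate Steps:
f(Q, q) = -9/2 (f(Q, q) = -5*1/2 - 4*1/2 = -5/2 - 2 = -9/2)
z(h, k) = 13/2 + h (z(h, k) = 2 + (h - 1*(-9/2)) = 2 + (h + 9/2) = 2 + (9/2 + h) = 13/2 + h)
U = I*sqrt(551) (U = sqrt(100 - 651) = sqrt(-551) = I*sqrt(551) ≈ 23.473*I)
z(-68, -70) + U = (13/2 - 68) + I*sqrt(551) = -123/2 + I*sqrt(551)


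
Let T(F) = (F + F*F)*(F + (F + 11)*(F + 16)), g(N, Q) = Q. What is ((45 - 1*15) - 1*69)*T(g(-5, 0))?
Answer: 0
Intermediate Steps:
T(F) = (F + F²)*(F + (11 + F)*(16 + F))
((45 - 1*15) - 1*69)*T(g(-5, 0)) = ((45 - 1*15) - 1*69)*(0*(176 + 0³ + 29*0² + 204*0)) = ((45 - 15) - 69)*(0*(176 + 0 + 29*0 + 0)) = (30 - 69)*(0*(176 + 0 + 0 + 0)) = -0*176 = -39*0 = 0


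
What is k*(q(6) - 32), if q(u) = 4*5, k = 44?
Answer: -528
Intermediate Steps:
q(u) = 20
k*(q(6) - 32) = 44*(20 - 32) = 44*(-12) = -528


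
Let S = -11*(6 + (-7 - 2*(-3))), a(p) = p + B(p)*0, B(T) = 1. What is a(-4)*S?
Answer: 220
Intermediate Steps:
a(p) = p (a(p) = p + 1*0 = p + 0 = p)
S = -55 (S = -11*(6 + (-7 - 1*(-6))) = -11*(6 + (-7 + 6)) = -11*(6 - 1) = -11*5 = -55)
a(-4)*S = -4*(-55) = 220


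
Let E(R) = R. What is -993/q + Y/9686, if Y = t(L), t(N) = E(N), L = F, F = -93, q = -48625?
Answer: 5096073/470981750 ≈ 0.010820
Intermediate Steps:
L = -93
t(N) = N
Y = -93
-993/q + Y/9686 = -993/(-48625) - 93/9686 = -993*(-1/48625) - 93*1/9686 = 993/48625 - 93/9686 = 5096073/470981750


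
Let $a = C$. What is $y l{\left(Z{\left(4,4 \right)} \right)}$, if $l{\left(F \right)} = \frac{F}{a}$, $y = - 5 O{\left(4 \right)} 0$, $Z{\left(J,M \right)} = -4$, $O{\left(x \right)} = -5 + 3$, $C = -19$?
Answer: $0$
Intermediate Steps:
$O{\left(x \right)} = -2$
$a = -19$
$y = 0$ ($y = \left(-5\right) \left(-2\right) 0 = 10 \cdot 0 = 0$)
$l{\left(F \right)} = - \frac{F}{19}$ ($l{\left(F \right)} = \frac{F}{-19} = F \left(- \frac{1}{19}\right) = - \frac{F}{19}$)
$y l{\left(Z{\left(4,4 \right)} \right)} = 0 \left(\left(- \frac{1}{19}\right) \left(-4\right)\right) = 0 \cdot \frac{4}{19} = 0$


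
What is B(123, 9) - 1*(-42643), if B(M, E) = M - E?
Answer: 42757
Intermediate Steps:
B(123, 9) - 1*(-42643) = (123 - 1*9) - 1*(-42643) = (123 - 9) + 42643 = 114 + 42643 = 42757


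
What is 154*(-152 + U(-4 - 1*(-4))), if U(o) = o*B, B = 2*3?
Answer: -23408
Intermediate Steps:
B = 6
U(o) = 6*o (U(o) = o*6 = 6*o)
154*(-152 + U(-4 - 1*(-4))) = 154*(-152 + 6*(-4 - 1*(-4))) = 154*(-152 + 6*(-4 + 4)) = 154*(-152 + 6*0) = 154*(-152 + 0) = 154*(-152) = -23408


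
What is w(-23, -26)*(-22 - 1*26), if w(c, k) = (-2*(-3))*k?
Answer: 7488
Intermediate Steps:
w(c, k) = 6*k
w(-23, -26)*(-22 - 1*26) = (6*(-26))*(-22 - 1*26) = -156*(-22 - 26) = -156*(-48) = 7488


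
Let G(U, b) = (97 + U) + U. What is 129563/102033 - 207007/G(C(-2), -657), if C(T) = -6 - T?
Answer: -21110014124/9080937 ≈ -2324.7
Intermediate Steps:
G(U, b) = 97 + 2*U
129563/102033 - 207007/G(C(-2), -657) = 129563/102033 - 207007/(97 + 2*(-6 - 1*(-2))) = 129563*(1/102033) - 207007/(97 + 2*(-6 + 2)) = 129563/102033 - 207007/(97 + 2*(-4)) = 129563/102033 - 207007/(97 - 8) = 129563/102033 - 207007/89 = -21110014124/9080937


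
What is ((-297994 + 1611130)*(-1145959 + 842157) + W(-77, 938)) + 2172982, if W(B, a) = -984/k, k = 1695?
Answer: -225396111101178/565 ≈ -3.9893e+11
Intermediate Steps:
W(B, a) = -328/565 (W(B, a) = -984/1695 = -984*1/1695 = -328/565)
((-297994 + 1611130)*(-1145959 + 842157) + W(-77, 938)) + 2172982 = ((-297994 + 1611130)*(-1145959 + 842157) - 328/565) + 2172982 = (1313136*(-303802) - 328/565) + 2172982 = (-398933343072 - 328/565) + 2172982 = -225397338836008/565 + 2172982 = -225396111101178/565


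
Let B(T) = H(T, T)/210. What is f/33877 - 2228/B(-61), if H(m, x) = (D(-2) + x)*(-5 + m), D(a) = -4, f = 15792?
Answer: -526087436/4844411 ≈ -108.60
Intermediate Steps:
H(m, x) = (-5 + m)*(-4 + x) (H(m, x) = (-4 + x)*(-5 + m) = (-5 + m)*(-4 + x))
B(T) = 2/21 - 3*T/70 + T²/210 (B(T) = (20 - 5*T - 4*T + T*T)/210 = (20 - 5*T - 4*T + T²)*(1/210) = (20 + T² - 9*T)*(1/210) = 2/21 - 3*T/70 + T²/210)
f/33877 - 2228/B(-61) = 15792/33877 - 2228/(2/21 - 3/70*(-61) + (1/210)*(-61)²) = 15792*(1/33877) - 2228/(2/21 + 183/70 + (1/210)*3721) = 15792/33877 - 2228/(2/21 + 183/70 + 3721/210) = 15792/33877 - 2228/143/7 = 15792/33877 - 2228*7/143 = 15792/33877 - 15596/143 = -526087436/4844411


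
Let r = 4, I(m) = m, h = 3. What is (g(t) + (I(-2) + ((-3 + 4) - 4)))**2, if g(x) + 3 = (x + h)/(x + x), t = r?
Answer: 3249/64 ≈ 50.766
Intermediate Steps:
t = 4
g(x) = -3 + (3 + x)/(2*x) (g(x) = -3 + (x + 3)/(x + x) = -3 + (3 + x)/((2*x)) = -3 + (3 + x)*(1/(2*x)) = -3 + (3 + x)/(2*x))
(g(t) + (I(-2) + ((-3 + 4) - 4)))**2 = ((1/2)*(3 - 5*4)/4 + (-2 + ((-3 + 4) - 4)))**2 = ((1/2)*(1/4)*(3 - 20) + (-2 + (1 - 4)))**2 = ((1/2)*(1/4)*(-17) + (-2 - 3))**2 = (-17/8 - 5)**2 = (-57/8)**2 = 3249/64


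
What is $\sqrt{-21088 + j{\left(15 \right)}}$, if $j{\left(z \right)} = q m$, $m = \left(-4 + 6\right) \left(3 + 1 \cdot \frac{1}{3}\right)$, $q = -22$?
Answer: $\frac{2 i \sqrt{47778}}{3} \approx 145.72 i$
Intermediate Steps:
$m = \frac{20}{3}$ ($m = 2 \left(3 + 1 \cdot \frac{1}{3}\right) = 2 \left(3 + \frac{1}{3}\right) = 2 \cdot \frac{10}{3} = \frac{20}{3} \approx 6.6667$)
$j{\left(z \right)} = - \frac{440}{3}$ ($j{\left(z \right)} = \left(-22\right) \frac{20}{3} = - \frac{440}{3}$)
$\sqrt{-21088 + j{\left(15 \right)}} = \sqrt{-21088 - \frac{440}{3}} = \sqrt{- \frac{63704}{3}} = \frac{2 i \sqrt{47778}}{3}$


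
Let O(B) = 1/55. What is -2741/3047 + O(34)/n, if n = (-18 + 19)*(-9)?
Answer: -123622/137115 ≈ -0.90159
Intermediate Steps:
O(B) = 1/55
n = -9 (n = 1*(-9) = -9)
-2741/3047 + O(34)/n = -2741/3047 + (1/55)/(-9) = -2741*1/3047 + (1/55)*(-⅑) = -2741/3047 - 1/495 = -123622/137115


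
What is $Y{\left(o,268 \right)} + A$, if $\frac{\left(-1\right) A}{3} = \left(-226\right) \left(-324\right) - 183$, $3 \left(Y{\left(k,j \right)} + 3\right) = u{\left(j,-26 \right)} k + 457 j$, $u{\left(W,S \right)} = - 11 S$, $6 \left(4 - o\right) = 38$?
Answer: $- \frac{1606708}{9} \approx -1.7852 \cdot 10^{5}$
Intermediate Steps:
$o = - \frac{7}{3}$ ($o = 4 - \frac{19}{3} = - \frac{7}{3} \approx -2.3333$)
$Y{\left(k,j \right)} = -3 + \frac{286 k}{3} + \frac{457 j}{3}$ ($Y{\left(k,j \right)} = -3 + \frac{\left(-11\right) \left(-26\right) k + 457 j}{3} = -3 + \frac{286 k + 457 j}{3} = -3 + \left(\frac{286 k}{3} + \frac{457 j}{3}\right) = -3 + \frac{286 k}{3} + \frac{457 j}{3}$)
$A = -219123$ ($A = - 3 \left(\left(-226\right) \left(-324\right) - 183\right) = - 3 \left(73224 - 183\right) = \left(-3\right) 73041 = -219123$)
$Y{\left(o,268 \right)} + A = \left(-3 + \frac{286}{3} \left(- \frac{7}{3}\right) + \frac{457}{3} \cdot 268\right) - 219123 = \left(-3 - \frac{2002}{9} + \frac{122476}{3}\right) - 219123 = \frac{365399}{9} - 219123 = - \frac{1606708}{9}$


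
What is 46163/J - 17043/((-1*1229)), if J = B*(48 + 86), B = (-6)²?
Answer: 2073877/88488 ≈ 23.437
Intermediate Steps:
B = 36
J = 4824 (J = 36*(48 + 86) = 36*134 = 4824)
46163/J - 17043/((-1*1229)) = 46163/4824 - 17043/((-1*1229)) = 46163*(1/4824) - 17043/(-1229) = 689/72 - 17043*(-1/1229) = 689/72 + 17043/1229 = 2073877/88488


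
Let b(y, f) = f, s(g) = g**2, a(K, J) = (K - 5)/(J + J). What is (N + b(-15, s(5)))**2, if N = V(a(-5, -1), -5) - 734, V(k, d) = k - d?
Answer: 488601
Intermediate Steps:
a(K, J) = (-5 + K)/(2*J) (a(K, J) = (-5 + K)/((2*J)) = (-5 + K)*(1/(2*J)) = (-5 + K)/(2*J))
N = -724 (N = ((1/2)*(-5 - 5)/(-1) - 1*(-5)) - 734 = ((1/2)*(-1)*(-10) + 5) - 734 = (5 + 5) - 734 = 10 - 734 = -724)
(N + b(-15, s(5)))**2 = (-724 + 5**2)**2 = (-724 + 25)**2 = (-699)**2 = 488601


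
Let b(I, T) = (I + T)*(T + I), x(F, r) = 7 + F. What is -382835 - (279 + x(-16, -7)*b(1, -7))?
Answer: -382790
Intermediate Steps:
b(I, T) = (I + T)² (b(I, T) = (I + T)*(I + T) = (I + T)²)
-382835 - (279 + x(-16, -7)*b(1, -7)) = -382835 - (279 + (7 - 16)*(1 - 7)²) = -382835 - (279 - 9*(-6)²) = -382835 - (279 - 9*36) = -382835 - (279 - 324) = -382835 - 1*(-45) = -382835 + 45 = -382790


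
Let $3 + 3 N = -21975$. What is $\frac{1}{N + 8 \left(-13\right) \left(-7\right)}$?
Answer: $- \frac{1}{6598} \approx -0.00015156$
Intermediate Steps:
$N = -7326$ ($N = -1 + \frac{1}{3} \left(-21975\right) = -1 - 7325 = -7326$)
$\frac{1}{N + 8 \left(-13\right) \left(-7\right)} = \frac{1}{-7326 + 8 \left(-13\right) \left(-7\right)} = \frac{1}{-7326 - -728} = \frac{1}{-7326 + 728} = \frac{1}{-6598} = - \frac{1}{6598}$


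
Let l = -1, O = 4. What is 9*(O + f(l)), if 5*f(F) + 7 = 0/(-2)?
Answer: 117/5 ≈ 23.400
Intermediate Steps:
f(F) = -7/5 (f(F) = -7/5 + (0/(-2))/5 = -7/5 + (0*(-½))/5 = -7/5 + (⅕)*0 = -7/5 + 0 = -7/5)
9*(O + f(l)) = 9*(4 - 7/5) = 9*(13/5) = 117/5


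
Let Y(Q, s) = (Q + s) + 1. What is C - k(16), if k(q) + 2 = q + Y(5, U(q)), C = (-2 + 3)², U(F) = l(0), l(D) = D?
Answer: -19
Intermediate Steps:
U(F) = 0
Y(Q, s) = 1 + Q + s
C = 1 (C = 1² = 1)
k(q) = 4 + q (k(q) = -2 + (q + (1 + 5 + 0)) = -2 + (q + 6) = -2 + (6 + q) = 4 + q)
C - k(16) = 1 - (4 + 16) = 1 - 1*20 = 1 - 20 = -19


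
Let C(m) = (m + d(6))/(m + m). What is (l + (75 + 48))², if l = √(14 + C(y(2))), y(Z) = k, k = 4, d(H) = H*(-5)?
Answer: (246 + √43)²/4 ≈ 15946.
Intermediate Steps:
d(H) = -5*H
y(Z) = 4
C(m) = (-30 + m)/(2*m) (C(m) = (m - 5*6)/(m + m) = (m - 30)/((2*m)) = (-30 + m)*(1/(2*m)) = (-30 + m)/(2*m))
l = √43/2 (l = √(14 + (½)*(-30 + 4)/4) = √(14 + (½)*(¼)*(-26)) = √(14 - 13/4) = √(43/4) = √43/2 ≈ 3.2787)
(l + (75 + 48))² = (√43/2 + (75 + 48))² = (√43/2 + 123)² = (123 + √43/2)²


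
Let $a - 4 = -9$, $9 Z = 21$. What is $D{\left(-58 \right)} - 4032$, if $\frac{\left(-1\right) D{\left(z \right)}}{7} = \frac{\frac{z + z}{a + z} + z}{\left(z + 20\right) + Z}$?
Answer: $- \frac{1297810}{321} \approx -4043.0$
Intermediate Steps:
$Z = \frac{7}{3}$ ($Z = \frac{1}{9} \cdot 21 = \frac{7}{3} \approx 2.3333$)
$a = -5$ ($a = 4 - 9 = -5$)
$D{\left(z \right)} = - \frac{7 \left(z + \frac{2 z}{-5 + z}\right)}{\frac{67}{3} + z}$ ($D{\left(z \right)} = - 7 \frac{\frac{z + z}{-5 + z} + z}{\left(z + 20\right) + \frac{7}{3}} = - 7 \frac{\frac{2 z}{-5 + z} + z}{\left(20 + z\right) + \frac{7}{3}} = - 7 \frac{\frac{2 z}{-5 + z} + z}{\frac{67}{3} + z} = - 7 \frac{z + \frac{2 z}{-5 + z}}{\frac{67}{3} + z} = - \frac{7 \left(z + \frac{2 z}{-5 + z}\right)}{\frac{67}{3} + z}$)
$D{\left(-58 \right)} - 4032 = 21 \left(-58\right) \frac{1}{-335 + 3 \left(-58\right)^{2} + 52 \left(-58\right)} \left(3 - -58\right) - 4032 = 21 \left(-58\right) \frac{1}{-335 + 3 \cdot 3364 - 3016} \left(3 + 58\right) - 4032 = 21 \left(-58\right) \frac{1}{-335 + 10092 - 3016} \cdot 61 - 4032 = 21 \left(-58\right) \frac{1}{6741} \cdot 61 - 4032 = - \frac{3538}{321} - 4032 = - \frac{1297810}{321}$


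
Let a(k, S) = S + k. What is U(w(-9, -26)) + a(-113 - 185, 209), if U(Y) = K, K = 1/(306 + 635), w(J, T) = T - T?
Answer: -83748/941 ≈ -88.999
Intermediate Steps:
w(J, T) = 0
K = 1/941 ≈ 0.0010627
U(Y) = 1/941
U(w(-9, -26)) + a(-113 - 185, 209) = 1/941 + (209 + (-113 - 185)) = 1/941 + (209 - 298) = 1/941 - 89 = -83748/941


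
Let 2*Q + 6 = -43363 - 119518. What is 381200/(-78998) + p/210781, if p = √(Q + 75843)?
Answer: -190600/39499 + I*√22402/421562 ≈ -4.8254 + 0.00035504*I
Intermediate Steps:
Q = -162887/2 (Q = -3 + (-43363 - 119518)/2 = -3 + (½)*(-162881) = -3 - 162881/2 = -162887/2 ≈ -81444.)
p = I*√22402/2 (p = √(-162887/2 + 75843) = √(-11201/2) = I*√22402/2 ≈ 74.836*I)
381200/(-78998) + p/210781 = 381200/(-78998) + (I*√22402/2)/210781 = 381200*(-1/78998) + (I*√22402/2)*(1/210781) = -190600/39499 + I*√22402/421562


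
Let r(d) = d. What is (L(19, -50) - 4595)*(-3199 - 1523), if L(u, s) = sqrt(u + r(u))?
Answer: 21697590 - 4722*sqrt(38) ≈ 2.1668e+7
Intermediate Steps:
L(u, s) = sqrt(2)*sqrt(u) (L(u, s) = sqrt(u + u) = sqrt(2*u) = sqrt(2)*sqrt(u))
(L(19, -50) - 4595)*(-3199 - 1523) = (sqrt(2)*sqrt(19) - 4595)*(-3199 - 1523) = (sqrt(38) - 4595)*(-4722) = (-4595 + sqrt(38))*(-4722) = 21697590 - 4722*sqrt(38)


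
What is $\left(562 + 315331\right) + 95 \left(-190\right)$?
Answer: $297843$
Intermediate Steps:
$\left(562 + 315331\right) + 95 \left(-190\right) = 315893 - 18050 = 297843$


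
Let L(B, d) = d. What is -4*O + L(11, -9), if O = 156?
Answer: -633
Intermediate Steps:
-4*O + L(11, -9) = -4*156 - 9 = -624 - 9 = -633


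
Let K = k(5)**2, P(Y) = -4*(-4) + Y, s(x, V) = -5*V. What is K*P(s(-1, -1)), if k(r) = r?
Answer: 525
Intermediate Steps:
P(Y) = 16 + Y
K = 25 (K = 5**2 = 25)
K*P(s(-1, -1)) = 25*(16 - 5*(-1)) = 25*(16 + 5) = 25*21 = 525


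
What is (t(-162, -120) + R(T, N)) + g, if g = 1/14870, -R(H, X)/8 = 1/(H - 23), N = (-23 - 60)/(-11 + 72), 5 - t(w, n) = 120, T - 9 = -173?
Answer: -319660203/2780690 ≈ -114.96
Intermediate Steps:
T = -164 (T = 9 - 173 = -164)
t(w, n) = -115 (t(w, n) = 5 - 1*120 = 5 - 120 = -115)
N = -83/61 ≈ -1.3607
R(H, X) = -8/(-23 + H) (R(H, X) = -8/(H - 23) = -8/(-23 + H))
g = 1/14870 ≈ 6.7250e-5
(t(-162, -120) + R(T, N)) + g = (-115 - 8/(-23 - 164)) + 1/14870 = (-115 - 8/(-187)) + 1/14870 = (-115 - 8*(-1/187)) + 1/14870 = (-115 + 8/187) + 1/14870 = -21497/187 + 1/14870 = -319660203/2780690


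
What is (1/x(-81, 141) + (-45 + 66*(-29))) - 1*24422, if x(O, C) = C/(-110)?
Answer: -3719831/141 ≈ -26382.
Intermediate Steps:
x(O, C) = -C/110 (x(O, C) = C*(-1/110) = -C/110)
(1/x(-81, 141) + (-45 + 66*(-29))) - 1*24422 = (1/(-1/110*141) + (-45 + 66*(-29))) - 1*24422 = (1/(-141/110) + (-45 - 1914)) - 24422 = (-110/141 - 1959) - 24422 = -276329/141 - 24422 = -3719831/141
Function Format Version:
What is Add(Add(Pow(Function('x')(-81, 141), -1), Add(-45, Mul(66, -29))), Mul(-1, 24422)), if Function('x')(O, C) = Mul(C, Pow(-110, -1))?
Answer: Rational(-3719831, 141) ≈ -26382.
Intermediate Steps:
Function('x')(O, C) = Mul(Rational(-1, 110), C) (Function('x')(O, C) = Mul(C, Rational(-1, 110)) = Mul(Rational(-1, 110), C))
Add(Add(Pow(Function('x')(-81, 141), -1), Add(-45, Mul(66, -29))), Mul(-1, 24422)) = Add(Add(Pow(Mul(Rational(-1, 110), 141), -1), Add(-45, Mul(66, -29))), Mul(-1, 24422)) = Add(Add(Pow(Rational(-141, 110), -1), Add(-45, -1914)), -24422) = Add(Add(Rational(-110, 141), -1959), -24422) = Add(Rational(-276329, 141), -24422) = Rational(-3719831, 141)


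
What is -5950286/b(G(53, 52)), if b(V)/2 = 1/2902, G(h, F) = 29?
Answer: -8633864986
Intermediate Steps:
b(V) = 1/1451 (b(V) = 2/2902 = 2*(1/2902) = 1/1451)
-5950286/b(G(53, 52)) = -5950286/1/1451 = -5950286*1451 = -8633864986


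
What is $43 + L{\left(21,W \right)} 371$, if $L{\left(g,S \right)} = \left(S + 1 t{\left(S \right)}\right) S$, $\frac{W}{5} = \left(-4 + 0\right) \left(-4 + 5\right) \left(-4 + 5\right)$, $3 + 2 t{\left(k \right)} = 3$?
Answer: $148443$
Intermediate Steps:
$t{\left(k \right)} = 0$ ($t{\left(k \right)} = - \frac{3}{2} + \frac{1}{2} \cdot 3 = - \frac{3}{2} + \frac{3}{2} = 0$)
$W = -20$ ($W = 5 \left(-4 + 0\right) \left(-4 + 5\right) \left(-4 + 5\right) = 5 \left(- 4 \cdot 1 \cdot 1\right) = 5 \left(\left(-4\right) 1\right) = 5 \left(-4\right) = -20$)
$L{\left(g,S \right)} = S^{2}$ ($L{\left(g,S \right)} = \left(S + 1 \cdot 0\right) S = \left(S + 0\right) S = S S = S^{2}$)
$43 + L{\left(21,W \right)} 371 = 43 + \left(-20\right)^{2} \cdot 371 = 43 + 400 \cdot 371 = 43 + 148400 = 148443$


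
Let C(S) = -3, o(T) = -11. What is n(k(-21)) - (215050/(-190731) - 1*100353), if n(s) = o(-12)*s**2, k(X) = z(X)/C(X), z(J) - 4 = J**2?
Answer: -81066260396/572193 ≈ -1.4168e+5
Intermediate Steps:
z(J) = 4 + J**2
k(X) = -4/3 - X**2/3 (k(X) = (4 + X**2)/(-3) = (4 + X**2)*(-1/3) = -4/3 - X**2/3)
n(s) = -11*s**2
n(k(-21)) - (215050/(-190731) - 1*100353) = -11*(-4/3 - 1/3*(-21)**2)**2 - (215050/(-190731) - 1*100353) = -11*(-4/3 - 1/3*441)**2 - (215050*(-1/190731) - 100353) = -11*(-4/3 - 147)**2 - (-215050/190731 - 100353) = -11*(-445/3)**2 - 1*(-19140643093/190731) = -11*198025/9 + 19140643093/190731 = -2178275/9 + 19140643093/190731 = -81066260396/572193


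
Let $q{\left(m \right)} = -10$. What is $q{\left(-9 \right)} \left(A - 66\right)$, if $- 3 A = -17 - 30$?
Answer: $\frac{1510}{3} \approx 503.33$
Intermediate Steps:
$A = \frac{47}{3}$ ($A = - \frac{-17 - 30}{3} = \left(- \frac{1}{3}\right) \left(-47\right) = \frac{47}{3} \approx 15.667$)
$q{\left(-9 \right)} \left(A - 66\right) = - 10 \left(\frac{47}{3} - 66\right) = \left(-10\right) \left(- \frac{151}{3}\right) = \frac{1510}{3}$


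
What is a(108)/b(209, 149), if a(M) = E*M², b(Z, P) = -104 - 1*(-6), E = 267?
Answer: -1557144/49 ≈ -31778.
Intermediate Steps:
b(Z, P) = -98 (b(Z, P) = -104 + 6 = -98)
a(M) = 267*M²
a(108)/b(209, 149) = (267*108²)/(-98) = (267*11664)*(-1/98) = 3114288*(-1/98) = -1557144/49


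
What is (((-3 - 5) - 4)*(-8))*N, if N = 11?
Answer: 1056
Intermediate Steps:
(((-3 - 5) - 4)*(-8))*N = (((-3 - 5) - 4)*(-8))*11 = ((-8 - 4)*(-8))*11 = -12*(-8)*11 = 96*11 = 1056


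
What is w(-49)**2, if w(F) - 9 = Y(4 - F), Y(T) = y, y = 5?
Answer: 196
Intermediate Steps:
Y(T) = 5
w(F) = 14 (w(F) = 9 + 5 = 14)
w(-49)**2 = 14**2 = 196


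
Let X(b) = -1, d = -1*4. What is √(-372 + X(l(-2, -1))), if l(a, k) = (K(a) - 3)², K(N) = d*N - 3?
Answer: I*√373 ≈ 19.313*I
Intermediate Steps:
d = -4
K(N) = -3 - 4*N (K(N) = -4*N - 3 = -3 - 4*N)
l(a, k) = (-6 - 4*a)² (l(a, k) = ((-3 - 4*a) - 3)² = (-6 - 4*a)²)
√(-372 + X(l(-2, -1))) = √(-372 - 1) = √(-373) = I*√373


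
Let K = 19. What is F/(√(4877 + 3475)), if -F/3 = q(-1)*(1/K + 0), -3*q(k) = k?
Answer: -√58/13224 ≈ -0.00057591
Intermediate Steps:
q(k) = -k/3
F = -1/19 (F = -3*(-⅓*(-1))*(1/19 + 0) = -(1*(1/19) + 0) = -(1/19 + 0) = -1/19 ≈ -0.052632)
F/(√(4877 + 3475)) = -1/(19*√(4877 + 3475)) = -√58/696/19 = -√58/13224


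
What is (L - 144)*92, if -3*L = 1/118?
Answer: -2344942/177 ≈ -13248.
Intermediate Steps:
L = -1/354 (L = -⅓/118 = -⅓*1/118 = -1/354 ≈ -0.0028249)
(L - 144)*92 = (-1/354 - 144)*92 = -50977/354*92 = -2344942/177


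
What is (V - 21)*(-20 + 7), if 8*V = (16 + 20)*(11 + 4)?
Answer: -1209/2 ≈ -604.50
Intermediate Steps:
V = 135/2 (V = ((16 + 20)*(11 + 4))/8 = (36*15)/8 = (⅛)*540 = 135/2 ≈ 67.500)
(V - 21)*(-20 + 7) = (135/2 - 21)*(-20 + 7) = (93/2)*(-13) = -1209/2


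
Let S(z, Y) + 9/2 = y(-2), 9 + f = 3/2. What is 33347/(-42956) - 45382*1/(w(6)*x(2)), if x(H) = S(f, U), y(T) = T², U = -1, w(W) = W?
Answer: 1949329151/128868 ≈ 15127.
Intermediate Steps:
f = -15/2 (f = -9 + 3/2 = -15/2 ≈ -7.5000)
S(z, Y) = -½ (S(z, Y) = -9/2 + (-2)² = -9/2 + 4 = -½)
x(H) = -½
33347/(-42956) - 45382*1/(w(6)*x(2)) = 33347/(-42956) - 45382/(6*(-½)) = 33347*(-1/42956) - 45382/(-3) = -33347/42956 - 45382*(-⅓) = -33347/42956 + 45382/3 = 1949329151/128868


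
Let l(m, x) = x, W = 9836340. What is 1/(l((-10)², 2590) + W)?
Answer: 1/9838930 ≈ 1.0164e-7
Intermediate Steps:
1/(l((-10)², 2590) + W) = 1/(2590 + 9836340) = 1/9838930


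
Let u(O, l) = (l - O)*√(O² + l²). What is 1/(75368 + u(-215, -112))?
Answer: 75368/5056855103 - 103*√58769/5056855103 ≈ 9.9664e-6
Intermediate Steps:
u(O, l) = √(O² + l²)*(l - O)
1/(75368 + u(-215, -112)) = 1/(75368 + √((-215)² + (-112)²)*(-112 - 1*(-215))) = 1/(75368 + √(46225 + 12544)*(-112 + 215)) = 1/(75368 + √58769*103) = 1/(75368 + 103*√58769)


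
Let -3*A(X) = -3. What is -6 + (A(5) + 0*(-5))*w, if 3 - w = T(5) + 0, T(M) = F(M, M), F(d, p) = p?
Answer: -8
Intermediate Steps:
A(X) = 1 (A(X) = -1/3*(-3) = 1)
T(M) = M
w = -2 (w = 3 - (5 + 0) = 3 - 1*5 = 3 - 5 = -2)
-6 + (A(5) + 0*(-5))*w = -6 + (1 + 0*(-5))*(-2) = -6 + (1 + 0)*(-2) = -6 + 1*(-2) = -6 - 2 = -8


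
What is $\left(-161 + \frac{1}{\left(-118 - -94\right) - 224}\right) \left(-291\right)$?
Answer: $\frac{11619339}{248} \approx 46852.0$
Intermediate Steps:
$\left(-161 + \frac{1}{\left(-118 - -94\right) - 224}\right) \left(-291\right) = \left(-161 + \frac{1}{\left(-118 + 94\right) - 224}\right) \left(-291\right) = \left(-161 + \frac{1}{-24 - 224}\right) \left(-291\right) = \left(-161 + \frac{1}{-248}\right) \left(-291\right) = \left(-161 - \frac{1}{248}\right) \left(-291\right) = \left(- \frac{39929}{248}\right) \left(-291\right) = \frac{11619339}{248}$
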